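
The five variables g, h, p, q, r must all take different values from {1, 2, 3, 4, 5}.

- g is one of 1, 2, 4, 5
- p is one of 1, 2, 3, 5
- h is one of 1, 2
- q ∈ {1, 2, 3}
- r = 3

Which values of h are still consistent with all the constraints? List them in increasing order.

1, 2

r has just one choice, so r = 3. Remove 3 from p, q.
The 4 still-open variables together cover exactly {1, 2, 4, 5} — 4 values for 4 variables — and 4 appears only in g's list, so g = 4.
The 3 still-open variables together cover exactly {1, 2, 5} — 3 values for 3 variables — and 5 appears only in p's list, so p = 5.
No further eliminations apply; h can still be any of 1, 2.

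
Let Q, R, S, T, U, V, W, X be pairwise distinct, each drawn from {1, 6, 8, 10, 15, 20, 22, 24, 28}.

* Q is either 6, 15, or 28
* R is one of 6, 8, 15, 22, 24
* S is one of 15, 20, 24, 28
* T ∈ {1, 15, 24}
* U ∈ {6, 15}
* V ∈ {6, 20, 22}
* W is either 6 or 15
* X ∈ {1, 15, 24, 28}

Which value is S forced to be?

The 8 variables together cover exactly {1, 6, 8, 15, 20, 22, 24, 28} — 8 values for 8 variables — and 8 appears only in R's list, so R = 8.
Among the 7 still-open variables, 22 fits only V (and all 7 values in {1, 6, 15, 20, 22, 24, 28} must be used), so V = 22.
The 6 still-open variables together cover exactly {1, 6, 15, 20, 24, 28} — 6 values for 6 variables — and 20 appears only in S's list, so S = 20.

20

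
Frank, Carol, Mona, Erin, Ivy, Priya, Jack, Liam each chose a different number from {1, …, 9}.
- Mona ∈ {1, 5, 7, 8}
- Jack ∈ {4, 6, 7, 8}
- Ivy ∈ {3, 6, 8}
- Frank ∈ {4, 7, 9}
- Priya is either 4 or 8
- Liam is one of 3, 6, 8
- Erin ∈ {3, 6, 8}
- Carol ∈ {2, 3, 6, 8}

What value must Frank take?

9

Erin, Ivy, Liam share exactly the 3 values {3, 6, 8}; by pigeonhole those values go to them, so strike 3, 6, 8 from Carol, Mona, Priya, Jack.
Carol has just one choice, so Carol = 2.
That leaves Priya = 4. Strike 4 from Frank, Jack.
Jack's domain is down to {7}, so Jack = 7. Remove 7 from Frank, Mona.
So Frank = 9.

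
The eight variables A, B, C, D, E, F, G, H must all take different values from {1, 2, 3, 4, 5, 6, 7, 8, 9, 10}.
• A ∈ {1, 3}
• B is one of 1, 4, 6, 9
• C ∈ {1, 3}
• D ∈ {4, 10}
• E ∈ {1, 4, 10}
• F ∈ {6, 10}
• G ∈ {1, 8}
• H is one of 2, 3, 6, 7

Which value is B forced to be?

A and C share exactly the 2 values {1, 3}; by pigeonhole those values go to them, so strike 1, 3 from B, E, G, H.
G's domain is down to {8}, so G = 8.
D and E between them cover only {4, 10} — a naked pair. Remove those values from B, F.
F must be 6 (only option left). Strike 6 from B, H.
So B = 9.

9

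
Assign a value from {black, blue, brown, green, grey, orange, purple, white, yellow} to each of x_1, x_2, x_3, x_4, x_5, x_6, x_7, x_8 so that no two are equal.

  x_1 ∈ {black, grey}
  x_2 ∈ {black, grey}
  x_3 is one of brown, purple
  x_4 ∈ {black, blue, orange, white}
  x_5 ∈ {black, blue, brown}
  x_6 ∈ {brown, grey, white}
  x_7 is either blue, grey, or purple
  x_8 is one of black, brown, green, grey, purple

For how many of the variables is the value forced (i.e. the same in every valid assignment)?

The 8 variables draw from only 8 values {black, blue, brown, green, grey, orange, purple, white}, so each is used; only x_8 can be green, hence x_8 = green.
The 7 still-open variables together cover exactly {black, blue, brown, grey, orange, purple, white} — 7 values for 7 variables — and orange appears only in x_4's list, so x_4 = orange.
The 6 still-open variables draw from only 6 values {black, blue, brown, grey, purple, white}, so each is used; only x_6 can be white, hence x_6 = white.
The 2 variables x_1 and x_2 are confined to {black, grey}, which locks those values in; drop them from x_5, x_7.
Determined: x_4=orange, x_6=white, x_8=green. The other variables each still have more than one consistent value. That makes 3.

3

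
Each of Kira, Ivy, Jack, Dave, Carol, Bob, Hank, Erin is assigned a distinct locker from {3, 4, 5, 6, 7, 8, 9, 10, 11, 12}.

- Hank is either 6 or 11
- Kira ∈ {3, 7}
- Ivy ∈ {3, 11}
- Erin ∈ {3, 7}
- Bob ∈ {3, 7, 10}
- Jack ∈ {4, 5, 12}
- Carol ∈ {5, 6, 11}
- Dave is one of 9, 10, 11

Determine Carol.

5

Kira and Erin between them cover only {3, 7} — a naked pair. Remove those values from Ivy, Bob.
Ivy's domain is down to {11}, so Ivy = 11. So Dave, Carol, Hank can't be 11.
That leaves Bob = 10. Eliminate 10 elsewhere: Dave.
Hank has just one choice, so Hank = 6. Eliminate 6 elsewhere: Carol.
So Carol = 5.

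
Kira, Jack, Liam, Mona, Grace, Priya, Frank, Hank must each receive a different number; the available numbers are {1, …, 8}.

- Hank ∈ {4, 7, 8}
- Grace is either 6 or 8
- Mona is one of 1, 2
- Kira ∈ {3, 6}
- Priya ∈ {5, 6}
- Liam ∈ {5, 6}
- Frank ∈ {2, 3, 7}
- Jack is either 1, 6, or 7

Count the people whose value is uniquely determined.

3

The 8 variables together cover exactly {1, 2, 3, 4, 5, 6, 7, 8} — 8 values for 8 variables — and 4 appears only in Hank's list, so Hank = 4.
The 7 still-open variables together cover exactly {1, 2, 3, 5, 6, 7, 8} — 7 values for 7 variables — and 8 appears only in Grace's list, so Grace = 8.
The 2 variables Liam and Priya are confined to {5, 6}, which locks those values in; drop them from Kira, Jack.
Kira's domain is down to {3}, so Kira = 3. So Frank can't be 3.
Determined: Kira=3, Grace=8, Hank=4. The other people each still have more than one consistent value. That makes 3.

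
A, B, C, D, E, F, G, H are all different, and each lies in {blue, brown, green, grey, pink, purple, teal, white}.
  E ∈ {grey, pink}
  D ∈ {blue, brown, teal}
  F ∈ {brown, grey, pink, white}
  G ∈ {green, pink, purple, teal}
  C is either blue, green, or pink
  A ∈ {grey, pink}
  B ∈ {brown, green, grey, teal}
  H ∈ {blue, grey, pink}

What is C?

green

The 8 variables draw from only 8 values {blue, brown, green, grey, pink, purple, teal, white}, so each is used; only G can be purple, hence G = purple.
The 7 still-open variables together cover exactly {blue, brown, green, grey, pink, teal, white} — 7 values for 7 variables — and white appears only in F's list, so F = white.
A and E share exactly the 2 values {grey, pink}; by pigeonhole those values go to them, so strike grey, pink from B, C, H.
H has just one choice, so H = blue. Eliminate blue elsewhere: C, D.
So C = green.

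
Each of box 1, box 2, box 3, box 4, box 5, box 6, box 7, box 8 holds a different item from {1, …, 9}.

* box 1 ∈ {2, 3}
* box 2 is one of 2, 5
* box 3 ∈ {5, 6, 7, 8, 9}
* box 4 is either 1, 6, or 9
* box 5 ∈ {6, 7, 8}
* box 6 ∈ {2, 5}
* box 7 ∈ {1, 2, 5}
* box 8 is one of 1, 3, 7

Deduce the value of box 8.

7

box 2 and box 6 share exactly the 2 values {2, 5}; by pigeonhole those values go to them, so strike 2, 5 from box 1, box 3, box 7.
box 1 must be 3 (only option left). Eliminate 3 elsewhere: box 8.
That leaves box 7 = 1. Remove 1 from box 4, box 8.
So box 8 = 7.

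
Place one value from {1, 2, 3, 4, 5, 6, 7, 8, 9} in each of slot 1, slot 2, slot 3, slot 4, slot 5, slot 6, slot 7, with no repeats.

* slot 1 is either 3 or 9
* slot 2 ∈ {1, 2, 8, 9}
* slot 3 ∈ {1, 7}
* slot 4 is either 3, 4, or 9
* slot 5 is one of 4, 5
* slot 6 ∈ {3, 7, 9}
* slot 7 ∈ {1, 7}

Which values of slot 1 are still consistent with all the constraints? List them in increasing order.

The 2 variables slot 3 and slot 7 are confined to {1, 7}, which locks those values in; drop them from slot 2, slot 6.
The 2 variables slot 1 and slot 6 are confined to {3, 9}, which locks those values in; drop them from slot 2, slot 4.
That leaves slot 4 = 4. Eliminate 4 elsewhere: slot 5.
slot 5 must be 5 (only option left).
No further eliminations apply; slot 1 can still be any of 3, 9.

3, 9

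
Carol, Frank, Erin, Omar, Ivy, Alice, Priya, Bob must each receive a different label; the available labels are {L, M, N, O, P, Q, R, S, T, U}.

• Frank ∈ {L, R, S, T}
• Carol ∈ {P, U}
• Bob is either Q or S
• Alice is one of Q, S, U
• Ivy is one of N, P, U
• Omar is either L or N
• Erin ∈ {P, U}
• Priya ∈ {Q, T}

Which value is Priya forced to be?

T

The 8 variables draw from only 8 values {L, N, P, Q, R, S, T, U}, so each is used; only Frank can be R, hence Frank = R.
Among the 7 still-open variables, L fits only Omar (and all 7 values in {L, N, P, Q, S, T, U} must be used), so Omar = L.
The 6 still-open variables draw from only 6 values {N, P, Q, S, T, U}, so each is used; only Ivy can be N, hence Ivy = N.
The 5 still-open variables draw from only 5 values {P, Q, S, T, U}, so each is used; only Priya can be T, hence Priya = T.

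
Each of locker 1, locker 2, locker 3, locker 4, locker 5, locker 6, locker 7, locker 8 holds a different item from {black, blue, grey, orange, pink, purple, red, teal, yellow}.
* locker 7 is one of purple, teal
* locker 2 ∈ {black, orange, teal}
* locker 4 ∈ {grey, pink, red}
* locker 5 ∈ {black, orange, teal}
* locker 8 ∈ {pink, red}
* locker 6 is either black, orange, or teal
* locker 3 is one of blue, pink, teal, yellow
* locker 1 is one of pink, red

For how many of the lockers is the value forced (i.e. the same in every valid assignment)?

2

locker 1 and locker 8 between them cover only {pink, red} — a naked pair. Remove those values from locker 3, locker 4.
That leaves locker 4 = grey.
The 3 variables locker 2, locker 5, locker 6 are confined to {black, orange, teal}, which locks those values in; drop them from locker 3, locker 7.
locker 7's domain is down to {purple}, so locker 7 = purple.
Determined: locker 4=grey, locker 7=purple. The other lockers each still have more than one consistent value. That makes 2.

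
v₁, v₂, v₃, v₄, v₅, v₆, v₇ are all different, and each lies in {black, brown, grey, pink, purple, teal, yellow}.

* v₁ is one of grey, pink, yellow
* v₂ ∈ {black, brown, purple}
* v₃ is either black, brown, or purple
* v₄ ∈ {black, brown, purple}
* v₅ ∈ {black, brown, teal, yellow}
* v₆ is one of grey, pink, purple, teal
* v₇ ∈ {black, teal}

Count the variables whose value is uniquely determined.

2

v₂, v₃, v₄ share exactly the 3 values {black, brown, purple}; by pigeonhole those values go to them, so strike black, brown, purple from v₅, v₆, v₇.
v₇ has just one choice, so v₇ = teal. Remove teal from v₅, v₆.
v₅ must be yellow (only option left). Remove yellow from v₁.
Determined: v₅=yellow, v₇=teal. The other variables each still have more than one consistent value. That makes 2.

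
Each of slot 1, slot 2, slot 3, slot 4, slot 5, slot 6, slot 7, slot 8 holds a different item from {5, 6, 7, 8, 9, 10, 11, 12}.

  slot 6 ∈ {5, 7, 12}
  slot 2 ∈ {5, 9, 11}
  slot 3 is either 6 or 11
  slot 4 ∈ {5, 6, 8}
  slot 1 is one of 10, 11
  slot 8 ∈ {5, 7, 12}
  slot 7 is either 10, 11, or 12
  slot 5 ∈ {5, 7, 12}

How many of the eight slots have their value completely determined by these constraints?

The 8 variables draw from only 8 values {5, 6, 7, 8, 9, 10, 11, 12}, so each is used; only slot 4 can be 8, hence slot 4 = 8.
The 7 still-open variables draw from only 7 values {5, 6, 7, 9, 10, 11, 12}, so each is used; only slot 3 can be 6, hence slot 3 = 6.
Among the 6 still-open variables, 9 fits only slot 2 (and all 6 values in {5, 7, 9, 10, 11, 12} must be used), so slot 2 = 9.
slot 5, slot 6, slot 8 between them cover only {5, 7, 12} — a naked triple. Remove those values from slot 7.
Determined: slot 2=9, slot 3=6, slot 4=8. The other slots each still have more than one consistent value. That makes 3.

3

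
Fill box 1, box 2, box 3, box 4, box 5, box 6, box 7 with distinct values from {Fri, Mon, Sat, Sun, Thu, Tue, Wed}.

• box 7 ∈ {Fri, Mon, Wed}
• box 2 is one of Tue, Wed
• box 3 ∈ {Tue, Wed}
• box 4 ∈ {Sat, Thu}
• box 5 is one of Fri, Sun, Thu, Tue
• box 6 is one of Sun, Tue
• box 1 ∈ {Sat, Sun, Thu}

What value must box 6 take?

Sun

The 7 variables draw from only 7 values {Fri, Mon, Sat, Sun, Thu, Tue, Wed}, so each is used; only box 7 can be Mon, hence box 7 = Mon.
The 6 still-open variables together cover exactly {Fri, Sat, Sun, Thu, Tue, Wed} — 6 values for 6 variables — and Fri appears only in box 5's list, so box 5 = Fri.
box 2 and box 3 share exactly the 2 values {Tue, Wed}; by pigeonhole those values go to them, so strike Tue, Wed from box 6.
So box 6 = Sun.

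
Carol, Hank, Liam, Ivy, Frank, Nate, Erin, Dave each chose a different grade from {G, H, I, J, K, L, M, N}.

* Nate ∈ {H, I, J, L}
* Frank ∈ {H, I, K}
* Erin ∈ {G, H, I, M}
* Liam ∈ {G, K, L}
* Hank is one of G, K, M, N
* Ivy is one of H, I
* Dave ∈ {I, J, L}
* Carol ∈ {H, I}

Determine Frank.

K

The 8 variables draw from only 8 values {G, H, I, J, K, L, M, N}, so each is used; only Hank can be N, hence Hank = N.
Among the 7 still-open variables, M fits only Erin (and all 7 values in {G, H, I, J, K, L, M} must be used), so Erin = M.
The 6 still-open variables draw from only 6 values {G, H, I, J, K, L}, so each is used; only Liam can be G, hence Liam = G.
The 5 still-open variables together cover exactly {H, I, J, K, L} — 5 values for 5 variables — and K appears only in Frank's list, so Frank = K.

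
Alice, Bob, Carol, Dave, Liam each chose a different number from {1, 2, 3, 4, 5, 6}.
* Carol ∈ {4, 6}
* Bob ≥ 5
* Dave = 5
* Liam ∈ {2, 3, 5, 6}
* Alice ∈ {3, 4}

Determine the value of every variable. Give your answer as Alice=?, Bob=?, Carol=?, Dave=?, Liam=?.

Dave must be 5 (only option left). Remove 5 from Bob, Liam.
That leaves Bob = 6. So Carol, Liam can't be 6.
Carol has just one choice, so Carol = 4. So Alice can't be 4.
That leaves Alice = 3. Strike 3 from Liam.
Liam has just one choice, so Liam = 2.

Alice=3, Bob=6, Carol=4, Dave=5, Liam=2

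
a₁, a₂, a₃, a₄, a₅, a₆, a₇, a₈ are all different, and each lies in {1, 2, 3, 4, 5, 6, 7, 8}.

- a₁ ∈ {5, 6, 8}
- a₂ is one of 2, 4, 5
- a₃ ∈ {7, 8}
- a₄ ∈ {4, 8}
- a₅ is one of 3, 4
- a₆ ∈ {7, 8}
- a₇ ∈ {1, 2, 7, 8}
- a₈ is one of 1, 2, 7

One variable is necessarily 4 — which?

Among the 8 variables, 3 fits only a₅ (and all 8 values in {1, 2, 3, 4, 5, 6, 7, 8} must be used), so a₅ = 3.
The 7 still-open variables together cover exactly {1, 2, 4, 5, 6, 7, 8} — 7 values for 7 variables — and 6 appears only in a₁'s list, so a₁ = 6.
The 6 still-open variables draw from only 6 values {1, 2, 4, 5, 7, 8}, so each is used; only a₂ can be 5, hence a₂ = 5.
Among the 5 still-open variables, 4 fits only a₄ (and all 5 values in {1, 2, 4, 7, 8} must be used), so a₄ = 4.

a₄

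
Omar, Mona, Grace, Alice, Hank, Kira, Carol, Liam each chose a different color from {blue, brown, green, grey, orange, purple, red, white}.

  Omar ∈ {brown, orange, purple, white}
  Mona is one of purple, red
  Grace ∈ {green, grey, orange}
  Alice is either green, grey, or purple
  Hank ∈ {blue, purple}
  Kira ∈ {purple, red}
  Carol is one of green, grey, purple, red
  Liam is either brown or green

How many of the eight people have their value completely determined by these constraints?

4

The 8 variables together cover exactly {blue, brown, green, grey, orange, purple, red, white} — 8 values for 8 variables — and blue appears only in Hank's list, so Hank = blue.
Among the 7 still-open variables, white fits only Omar (and all 7 values in {brown, green, grey, orange, purple, red, white} must be used), so Omar = white.
Among the 6 still-open variables, brown fits only Liam (and all 6 values in {brown, green, grey, orange, purple, red} must be used), so Liam = brown.
The 5 still-open variables together cover exactly {green, grey, orange, purple, red} — 5 values for 5 variables — and orange appears only in Grace's list, so Grace = orange.
Mona and Kira between them cover only {purple, red} — a naked pair. Remove those values from Alice, Carol.
Determined: Omar=white, Grace=orange, Hank=blue, Liam=brown. The other people each still have more than one consistent value. That makes 4.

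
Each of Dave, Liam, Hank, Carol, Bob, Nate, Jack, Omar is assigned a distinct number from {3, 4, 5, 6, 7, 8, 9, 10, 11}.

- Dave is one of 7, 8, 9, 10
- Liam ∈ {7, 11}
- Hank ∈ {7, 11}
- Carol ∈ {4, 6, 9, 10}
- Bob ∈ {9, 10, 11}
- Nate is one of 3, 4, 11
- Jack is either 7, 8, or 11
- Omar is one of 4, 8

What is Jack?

The 8 variables together cover exactly {3, 4, 6, 7, 8, 9, 10, 11} — 8 values for 8 variables — and 3 appears only in Nate's list, so Nate = 3.
The 7 still-open variables together cover exactly {4, 6, 7, 8, 9, 10, 11} — 7 values for 7 variables — and 6 appears only in Carol's list, so Carol = 6.
The 6 still-open variables draw from only 6 values {4, 7, 8, 9, 10, 11}, so each is used; only Omar can be 4, hence Omar = 4.
The 2 variables Liam and Hank are confined to {7, 11}, which locks those values in; drop them from Dave, Bob, Jack.
So Jack = 8.

8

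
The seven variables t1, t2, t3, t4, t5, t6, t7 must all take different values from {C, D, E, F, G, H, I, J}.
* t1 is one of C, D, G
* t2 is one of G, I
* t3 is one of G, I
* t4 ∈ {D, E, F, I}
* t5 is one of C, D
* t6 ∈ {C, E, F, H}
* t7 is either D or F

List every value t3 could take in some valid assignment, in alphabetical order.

The 7 variables together cover exactly {C, D, E, F, G, H, I} — 7 values for 7 variables — and H appears only in t6's list, so t6 = H.
The 6 still-open variables draw from only 6 values {C, D, E, F, G, I}, so each is used; only t4 can be E, hence t4 = E.
Among the 5 still-open variables, F fits only t7 (and all 5 values in {C, D, F, G, I} must be used), so t7 = F.
t2 and t3 between them cover only {G, I} — a naked pair. Remove those values from t1.
No further eliminations apply; t3 can still be any of G, I.

G, I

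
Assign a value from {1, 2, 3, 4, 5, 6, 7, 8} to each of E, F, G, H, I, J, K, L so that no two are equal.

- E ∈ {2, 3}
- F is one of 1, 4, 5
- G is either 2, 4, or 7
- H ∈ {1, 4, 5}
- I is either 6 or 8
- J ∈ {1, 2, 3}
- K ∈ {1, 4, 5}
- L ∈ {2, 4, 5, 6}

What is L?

6

Among the 8 variables, 7 fits only G (and all 8 values in {1, 2, 3, 4, 5, 6, 7, 8} must be used), so G = 7.
Among the 7 still-open variables, 8 fits only I (and all 7 values in {1, 2, 3, 4, 5, 6, 8} must be used), so I = 8.
The 6 still-open variables draw from only 6 values {1, 2, 3, 4, 5, 6}, so each is used; only L can be 6, hence L = 6.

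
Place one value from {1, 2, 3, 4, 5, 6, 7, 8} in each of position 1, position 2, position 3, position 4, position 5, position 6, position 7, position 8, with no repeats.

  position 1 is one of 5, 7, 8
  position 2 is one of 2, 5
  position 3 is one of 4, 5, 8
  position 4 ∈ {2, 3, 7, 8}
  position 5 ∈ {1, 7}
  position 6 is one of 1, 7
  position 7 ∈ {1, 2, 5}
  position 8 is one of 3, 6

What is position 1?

Among the 8 variables, 4 fits only position 3 (and all 8 values in {1, 2, 3, 4, 5, 6, 7, 8} must be used), so position 3 = 4.
The 7 still-open variables draw from only 7 values {1, 2, 3, 5, 6, 7, 8}, so each is used; only position 8 can be 6, hence position 8 = 6.
Among the 6 still-open variables, 3 fits only position 4 (and all 6 values in {1, 2, 3, 5, 7, 8} must be used), so position 4 = 3.
The 5 still-open variables together cover exactly {1, 2, 5, 7, 8} — 5 values for 5 variables — and 8 appears only in position 1's list, so position 1 = 8.

8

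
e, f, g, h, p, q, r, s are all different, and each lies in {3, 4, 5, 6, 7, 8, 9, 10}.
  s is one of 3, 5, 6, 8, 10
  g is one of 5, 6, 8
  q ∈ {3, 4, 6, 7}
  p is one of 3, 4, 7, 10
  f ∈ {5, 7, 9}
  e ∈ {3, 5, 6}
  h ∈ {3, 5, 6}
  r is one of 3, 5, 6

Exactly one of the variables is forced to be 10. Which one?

Among the 8 variables, 9 fits only f (and all 8 values in {3, 4, 5, 6, 7, 8, 9, 10} must be used), so f = 9.
e, h, r share exactly the 3 values {3, 5, 6}; by pigeonhole those values go to them, so strike 3, 5, 6 from g, p, q, s.
g has just one choice, so g = 8. So s can't be 8.
So 10 goes to s.

s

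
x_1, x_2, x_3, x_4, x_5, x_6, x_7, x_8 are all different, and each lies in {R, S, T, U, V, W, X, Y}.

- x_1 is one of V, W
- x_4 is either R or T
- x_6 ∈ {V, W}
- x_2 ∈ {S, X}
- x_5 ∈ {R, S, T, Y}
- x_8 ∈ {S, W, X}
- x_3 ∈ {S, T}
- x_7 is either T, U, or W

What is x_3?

T

Among the 8 variables, U fits only x_7 (and all 8 values in {R, S, T, U, V, W, X, Y} must be used), so x_7 = U.
The 7 still-open variables draw from only 7 values {R, S, T, V, W, X, Y}, so each is used; only x_5 can be Y, hence x_5 = Y.
The 6 still-open variables together cover exactly {R, S, T, V, W, X} — 6 values for 6 variables — and R appears only in x_4's list, so x_4 = R.
The 5 still-open variables together cover exactly {S, T, V, W, X} — 5 values for 5 variables — and T appears only in x_3's list, so x_3 = T.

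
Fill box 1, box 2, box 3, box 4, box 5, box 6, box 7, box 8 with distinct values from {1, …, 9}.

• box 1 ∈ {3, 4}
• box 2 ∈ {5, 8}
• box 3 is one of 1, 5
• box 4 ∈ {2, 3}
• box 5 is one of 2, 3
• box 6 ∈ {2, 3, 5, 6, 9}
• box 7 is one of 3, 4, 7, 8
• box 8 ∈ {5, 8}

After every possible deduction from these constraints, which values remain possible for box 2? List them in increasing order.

5, 8

box 2 and box 8 share exactly the 2 values {5, 8}; by pigeonhole those values go to them, so strike 5, 8 from box 3, box 6, box 7.
box 3's domain is down to {1}, so box 3 = 1.
box 4 and box 5 share exactly the 2 values {2, 3}; by pigeonhole those values go to them, so strike 2, 3 from box 1, box 6, box 7.
box 1 has just one choice, so box 1 = 4. Remove 4 from box 7.
box 7 must be 7 (only option left).
No further eliminations apply; box 2 can still be any of 5, 8.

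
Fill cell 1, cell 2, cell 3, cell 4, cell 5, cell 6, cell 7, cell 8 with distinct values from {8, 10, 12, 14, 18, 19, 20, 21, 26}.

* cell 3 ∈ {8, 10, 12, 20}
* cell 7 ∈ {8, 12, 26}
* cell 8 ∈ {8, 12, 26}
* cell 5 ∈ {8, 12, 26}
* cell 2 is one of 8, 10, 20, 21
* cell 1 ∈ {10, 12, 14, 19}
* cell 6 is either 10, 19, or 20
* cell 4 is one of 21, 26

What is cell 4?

Among the 8 variables, 14 fits only cell 1 (and all 8 values in {8, 10, 12, 14, 19, 20, 21, 26} must be used), so cell 1 = 14.
The 7 still-open variables draw from only 7 values {8, 10, 12, 19, 20, 21, 26}, so each is used; only cell 6 can be 19, hence cell 6 = 19.
cell 5, cell 7, cell 8 share exactly the 3 values {8, 12, 26}; by pigeonhole those values go to them, so strike 8, 12, 26 from cell 2, cell 3, cell 4.
So cell 4 = 21.

21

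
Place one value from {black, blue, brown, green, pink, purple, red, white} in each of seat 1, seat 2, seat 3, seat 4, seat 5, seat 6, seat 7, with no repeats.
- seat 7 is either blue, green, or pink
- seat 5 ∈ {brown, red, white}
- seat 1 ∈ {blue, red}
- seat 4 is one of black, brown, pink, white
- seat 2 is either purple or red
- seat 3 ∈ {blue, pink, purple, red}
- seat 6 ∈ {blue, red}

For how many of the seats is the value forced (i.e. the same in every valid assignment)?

3

seat 1 and seat 6 between them cover only {blue, red} — a naked pair. Remove those values from seat 2, seat 3, seat 5, seat 7.
seat 2 has just one choice, so seat 2 = purple. Strike purple from seat 3.
seat 3 has just one choice, so seat 3 = pink. Strike pink from seat 4, seat 7.
seat 7 has just one choice, so seat 7 = green.
Determined: seat 2=purple, seat 3=pink, seat 7=green. The other seats each still have more than one consistent value. That makes 3.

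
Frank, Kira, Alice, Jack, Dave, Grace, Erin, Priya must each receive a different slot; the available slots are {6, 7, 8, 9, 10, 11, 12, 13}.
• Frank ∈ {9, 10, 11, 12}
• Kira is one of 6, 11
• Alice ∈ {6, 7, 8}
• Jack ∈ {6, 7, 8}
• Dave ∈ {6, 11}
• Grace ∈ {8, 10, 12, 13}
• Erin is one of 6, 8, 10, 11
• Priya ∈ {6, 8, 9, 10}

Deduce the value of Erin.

The 8 variables together cover exactly {6, 7, 8, 9, 10, 11, 12, 13} — 8 values for 8 variables — and 13 appears only in Grace's list, so Grace = 13.
Among the 7 still-open variables, 12 fits only Frank (and all 7 values in {6, 7, 8, 9, 10, 11, 12} must be used), so Frank = 12.
Among the 6 still-open variables, 9 fits only Priya (and all 6 values in {6, 7, 8, 9, 10, 11} must be used), so Priya = 9.
The 5 still-open variables draw from only 5 values {6, 7, 8, 10, 11}, so each is used; only Erin can be 10, hence Erin = 10.

10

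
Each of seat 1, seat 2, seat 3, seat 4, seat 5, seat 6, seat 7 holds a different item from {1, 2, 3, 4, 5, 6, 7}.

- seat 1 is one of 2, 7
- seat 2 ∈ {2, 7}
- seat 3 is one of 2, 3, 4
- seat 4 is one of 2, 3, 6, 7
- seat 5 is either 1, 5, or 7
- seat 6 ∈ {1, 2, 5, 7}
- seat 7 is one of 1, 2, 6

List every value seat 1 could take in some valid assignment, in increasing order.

2, 7

Among the 7 variables, 4 fits only seat 3 (and all 7 values in {1, 2, 3, 4, 5, 6, 7} must be used), so seat 3 = 4.
Among the 6 still-open variables, 3 fits only seat 4 (and all 6 values in {1, 2, 3, 5, 6, 7} must be used), so seat 4 = 3.
The 5 still-open variables together cover exactly {1, 2, 5, 6, 7} — 5 values for 5 variables — and 6 appears only in seat 7's list, so seat 7 = 6.
seat 1 and seat 2 between them cover only {2, 7} — a naked pair. Remove those values from seat 5, seat 6.
No further eliminations apply; seat 1 can still be any of 2, 7.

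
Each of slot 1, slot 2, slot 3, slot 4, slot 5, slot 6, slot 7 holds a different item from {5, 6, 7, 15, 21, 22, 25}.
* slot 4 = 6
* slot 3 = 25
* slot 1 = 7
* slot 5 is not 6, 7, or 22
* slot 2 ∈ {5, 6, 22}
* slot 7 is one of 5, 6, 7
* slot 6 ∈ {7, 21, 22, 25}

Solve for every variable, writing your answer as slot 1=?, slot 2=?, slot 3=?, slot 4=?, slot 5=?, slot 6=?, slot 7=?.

slot 1=7, slot 2=22, slot 3=25, slot 4=6, slot 5=15, slot 6=21, slot 7=5

slot 1 must be 7 (only option left). Remove 7 from slot 6, slot 7.
slot 3 has just one choice, so slot 3 = 25. Remove 25 from slot 5, slot 6.
slot 4 has just one choice, so slot 4 = 6. Remove 6 from slot 2, slot 7.
slot 7 must be 5 (only option left). Remove 5 from slot 2, slot 5.
That leaves slot 2 = 22. Remove 22 from slot 6.
slot 6 has just one choice, so slot 6 = 21. So slot 5 can't be 21.
slot 5's domain is down to {15}, so slot 5 = 15.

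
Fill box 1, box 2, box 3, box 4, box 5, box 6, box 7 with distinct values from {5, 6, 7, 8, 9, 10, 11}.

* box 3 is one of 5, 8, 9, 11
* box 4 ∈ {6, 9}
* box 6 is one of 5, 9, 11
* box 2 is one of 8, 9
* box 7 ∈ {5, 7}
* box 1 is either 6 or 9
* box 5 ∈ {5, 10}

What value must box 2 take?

The 7 variables draw from only 7 values {5, 6, 7, 8, 9, 10, 11}, so each is used; only box 7 can be 7, hence box 7 = 7.
The 6 still-open variables draw from only 6 values {5, 6, 8, 9, 10, 11}, so each is used; only box 5 can be 10, hence box 5 = 10.
box 1 and box 4 between them cover only {6, 9} — a naked pair. Remove those values from box 2, box 3, box 6.
So box 2 = 8.

8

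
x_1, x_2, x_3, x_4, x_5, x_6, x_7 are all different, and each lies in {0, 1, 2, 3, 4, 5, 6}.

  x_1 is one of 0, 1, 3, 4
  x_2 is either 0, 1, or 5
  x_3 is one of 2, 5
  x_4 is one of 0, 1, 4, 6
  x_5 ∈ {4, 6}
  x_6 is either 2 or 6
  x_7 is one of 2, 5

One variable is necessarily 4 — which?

Among the 7 variables, 3 fits only x_1 (and all 7 values in {0, 1, 2, 3, 4, 5, 6} must be used), so x_1 = 3.
x_3 and x_7 between them cover only {2, 5} — a naked pair. Remove those values from x_2, x_6.
That leaves x_6 = 6. So x_4, x_5 can't be 6.

x_5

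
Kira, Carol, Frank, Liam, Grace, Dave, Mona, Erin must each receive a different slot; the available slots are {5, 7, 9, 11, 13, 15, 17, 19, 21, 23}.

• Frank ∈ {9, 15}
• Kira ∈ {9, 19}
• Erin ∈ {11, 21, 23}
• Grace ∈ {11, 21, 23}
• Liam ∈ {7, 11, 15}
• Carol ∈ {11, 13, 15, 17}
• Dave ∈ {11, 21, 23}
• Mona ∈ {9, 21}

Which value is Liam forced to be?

7

The 3 variables Grace, Dave, Erin are confined to {11, 21, 23}, which locks those values in; drop them from Carol, Liam, Mona.
Mona must be 9 (only option left). So Kira, Frank can't be 9.
Kira's domain is down to {19}, so Kira = 19.
Frank must be 15 (only option left). Strike 15 from Carol, Liam.
So Liam = 7.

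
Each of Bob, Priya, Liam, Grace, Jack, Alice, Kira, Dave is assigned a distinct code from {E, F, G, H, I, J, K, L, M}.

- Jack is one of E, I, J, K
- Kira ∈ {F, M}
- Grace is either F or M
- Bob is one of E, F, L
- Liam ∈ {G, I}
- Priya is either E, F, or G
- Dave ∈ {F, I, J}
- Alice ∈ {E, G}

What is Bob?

L

Among the 8 variables, K fits only Jack (and all 8 values in {E, F, G, I, J, K, L, M} must be used), so Jack = K.
The 7 still-open variables draw from only 7 values {E, F, G, I, J, L, M}, so each is used; only Dave can be J, hence Dave = J.
The 6 still-open variables together cover exactly {E, F, G, I, L, M} — 6 values for 6 variables — and I appears only in Liam's list, so Liam = I.
Among the 5 still-open variables, L fits only Bob (and all 5 values in {E, F, G, L, M} must be used), so Bob = L.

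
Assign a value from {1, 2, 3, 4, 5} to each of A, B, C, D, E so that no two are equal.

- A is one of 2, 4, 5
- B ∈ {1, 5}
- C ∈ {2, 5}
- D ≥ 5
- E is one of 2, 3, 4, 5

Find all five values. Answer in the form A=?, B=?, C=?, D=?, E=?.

A=4, B=1, C=2, D=5, E=3

D must be 5 (only option left). Eliminate 5 elsewhere: A, B, C, E.
B must be 1 (only option left).
C must be 2 (only option left). Remove 2 from A, E.
That leaves A = 4. Remove 4 from E.
That leaves E = 3.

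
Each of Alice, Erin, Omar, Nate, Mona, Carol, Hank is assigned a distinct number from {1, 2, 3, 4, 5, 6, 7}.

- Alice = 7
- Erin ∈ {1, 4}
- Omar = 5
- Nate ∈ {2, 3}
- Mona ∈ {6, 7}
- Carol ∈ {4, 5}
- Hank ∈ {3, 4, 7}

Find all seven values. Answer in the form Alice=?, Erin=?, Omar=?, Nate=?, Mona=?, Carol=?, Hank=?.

Alice=7, Erin=1, Omar=5, Nate=2, Mona=6, Carol=4, Hank=3

Alice must be 7 (only option left). Strike 7 from Mona, Hank.
Omar must be 5 (only option left). So Carol can't be 5.
Mona must be 6 (only option left).
Carol's domain is down to {4}, so Carol = 4. So Erin, Hank can't be 4.
Hank must be 3 (only option left). Eliminate 3 elsewhere: Nate.
Erin's domain is down to {1}, so Erin = 1.
That leaves Nate = 2.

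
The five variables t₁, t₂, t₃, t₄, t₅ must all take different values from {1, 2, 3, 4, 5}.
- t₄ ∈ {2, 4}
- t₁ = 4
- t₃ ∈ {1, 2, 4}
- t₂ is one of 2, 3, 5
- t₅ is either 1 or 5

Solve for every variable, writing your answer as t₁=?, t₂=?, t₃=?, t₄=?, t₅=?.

t₁=4, t₂=3, t₃=1, t₄=2, t₅=5

t₁ must be 4 (only option left). Strike 4 from t₃, t₄.
t₄ must be 2 (only option left). So t₂, t₃ can't be 2.
t₃ must be 1 (only option left). Strike 1 from t₅.
t₅'s domain is down to {5}, so t₅ = 5. Eliminate 5 elsewhere: t₂.
t₂'s domain is down to {3}, so t₂ = 3.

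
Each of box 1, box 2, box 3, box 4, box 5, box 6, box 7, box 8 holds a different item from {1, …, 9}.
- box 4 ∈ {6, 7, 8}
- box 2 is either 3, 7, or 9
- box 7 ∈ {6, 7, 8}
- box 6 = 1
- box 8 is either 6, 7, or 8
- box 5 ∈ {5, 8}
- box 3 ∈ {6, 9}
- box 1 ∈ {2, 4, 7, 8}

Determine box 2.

box 6 must be 1 (only option left).
box 4, box 7, box 8 between them cover only {6, 7, 8} — a naked triple. Remove those values from box 1, box 2, box 3, box 5.
That leaves box 3 = 9. Strike 9 from box 2.
So box 2 = 3.

3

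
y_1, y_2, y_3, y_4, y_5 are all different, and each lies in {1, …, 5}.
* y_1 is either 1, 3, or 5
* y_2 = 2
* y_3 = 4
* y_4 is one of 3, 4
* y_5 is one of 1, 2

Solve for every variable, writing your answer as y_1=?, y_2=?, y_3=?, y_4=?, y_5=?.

y_1=5, y_2=2, y_3=4, y_4=3, y_5=1

y_2's domain is down to {2}, so y_2 = 2. Eliminate 2 elsewhere: y_5.
That leaves y_3 = 4. Remove 4 from y_4.
y_4's domain is down to {3}, so y_4 = 3. So y_1 can't be 3.
y_5's domain is down to {1}, so y_5 = 1. So y_1 can't be 1.
That leaves y_1 = 5.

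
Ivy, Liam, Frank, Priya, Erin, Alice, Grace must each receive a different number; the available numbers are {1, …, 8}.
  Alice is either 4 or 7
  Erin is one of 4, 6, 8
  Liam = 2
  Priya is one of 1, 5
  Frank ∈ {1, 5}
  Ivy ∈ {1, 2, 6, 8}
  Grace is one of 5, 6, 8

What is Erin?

Liam's domain is down to {2}, so Liam = 2. Strike 2 from Ivy.
The 6 still-open variables draw from only 6 values {1, 4, 5, 6, 7, 8}, so each is used; only Alice can be 7, hence Alice = 7.
Among the 5 still-open variables, 4 fits only Erin (and all 5 values in {1, 4, 5, 6, 8} must be used), so Erin = 4.

4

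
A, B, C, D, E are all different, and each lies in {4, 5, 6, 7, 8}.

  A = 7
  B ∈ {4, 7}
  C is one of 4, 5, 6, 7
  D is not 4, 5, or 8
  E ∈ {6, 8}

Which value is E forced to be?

8

A's domain is down to {7}, so A = 7. So B, C, D can't be 7.
B's domain is down to {4}, so B = 4. Remove 4 from C.
That leaves D = 6. So C, E can't be 6.
So E = 8.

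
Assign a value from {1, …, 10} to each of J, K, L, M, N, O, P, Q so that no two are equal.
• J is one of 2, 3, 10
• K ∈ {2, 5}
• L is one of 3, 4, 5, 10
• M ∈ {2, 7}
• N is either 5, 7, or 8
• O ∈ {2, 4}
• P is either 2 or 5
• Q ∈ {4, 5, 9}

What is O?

4

The 8 variables draw from only 8 values {2, 3, 4, 5, 7, 8, 9, 10}, so each is used; only N can be 8, hence N = 8.
Among the 7 still-open variables, 7 fits only M (and all 7 values in {2, 3, 4, 5, 7, 9, 10} must be used), so M = 7.
Among the 6 still-open variables, 9 fits only Q (and all 6 values in {2, 3, 4, 5, 9, 10} must be used), so Q = 9.
K and P between them cover only {2, 5} — a naked pair. Remove those values from J, L, O.
So O = 4.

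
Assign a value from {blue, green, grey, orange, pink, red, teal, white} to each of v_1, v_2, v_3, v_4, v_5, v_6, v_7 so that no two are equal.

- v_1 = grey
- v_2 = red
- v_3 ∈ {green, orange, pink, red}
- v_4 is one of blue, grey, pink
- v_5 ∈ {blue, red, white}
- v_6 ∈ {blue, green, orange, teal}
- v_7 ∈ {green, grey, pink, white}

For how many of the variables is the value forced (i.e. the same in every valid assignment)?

v_1's domain is down to {grey}, so v_1 = grey. Eliminate grey elsewhere: v_4, v_7.
v_2 has just one choice, so v_2 = red. Strike red from v_3, v_5.
Determined: v_1=grey, v_2=red. The other variables each still have more than one consistent value. That makes 2.

2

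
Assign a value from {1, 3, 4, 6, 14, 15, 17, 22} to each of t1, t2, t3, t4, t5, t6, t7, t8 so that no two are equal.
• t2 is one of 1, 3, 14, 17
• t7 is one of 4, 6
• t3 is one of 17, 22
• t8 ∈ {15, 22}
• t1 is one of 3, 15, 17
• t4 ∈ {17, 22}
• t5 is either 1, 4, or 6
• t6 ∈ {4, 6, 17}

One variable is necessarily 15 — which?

The 8 variables draw from only 8 values {1, 3, 4, 6, 14, 15, 17, 22}, so each is used; only t2 can be 14, hence t2 = 14.
The 7 still-open variables draw from only 7 values {1, 3, 4, 6, 15, 17, 22}, so each is used; only t5 can be 1, hence t5 = 1.
Among the 6 still-open variables, 3 fits only t1 (and all 6 values in {3, 4, 6, 15, 17, 22} must be used), so t1 = 3.
The 5 still-open variables draw from only 5 values {4, 6, 15, 17, 22}, so each is used; only t8 can be 15, hence t8 = 15.

t8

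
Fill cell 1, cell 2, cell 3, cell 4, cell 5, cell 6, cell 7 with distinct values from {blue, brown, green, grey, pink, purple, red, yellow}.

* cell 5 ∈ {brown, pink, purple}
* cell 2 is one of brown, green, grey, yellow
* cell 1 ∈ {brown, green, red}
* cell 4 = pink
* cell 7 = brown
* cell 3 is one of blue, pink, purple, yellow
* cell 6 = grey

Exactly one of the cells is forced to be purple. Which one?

cell 5

cell 4 has just one choice, so cell 4 = pink. So cell 3, cell 5 can't be pink.
cell 6 has just one choice, so cell 6 = grey. Eliminate grey elsewhere: cell 2.
cell 7 must be brown (only option left). Eliminate brown elsewhere: cell 1, cell 2, cell 5.
So purple goes to cell 5.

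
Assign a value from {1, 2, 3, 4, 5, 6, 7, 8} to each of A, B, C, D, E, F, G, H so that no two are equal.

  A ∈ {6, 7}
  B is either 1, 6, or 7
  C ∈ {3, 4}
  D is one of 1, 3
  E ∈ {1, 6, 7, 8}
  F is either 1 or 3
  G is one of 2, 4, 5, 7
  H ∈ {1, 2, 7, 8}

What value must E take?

Among the 8 variables, 5 fits only G (and all 8 values in {1, 2, 3, 4, 5, 6, 7, 8} must be used), so G = 5.
The 7 still-open variables together cover exactly {1, 2, 3, 4, 6, 7, 8} — 7 values for 7 variables — and 2 appears only in H's list, so H = 2.
Among the 6 still-open variables, 4 fits only C (and all 6 values in {1, 3, 4, 6, 7, 8} must be used), so C = 4.
The 5 still-open variables draw from only 5 values {1, 3, 6, 7, 8}, so each is used; only E can be 8, hence E = 8.

8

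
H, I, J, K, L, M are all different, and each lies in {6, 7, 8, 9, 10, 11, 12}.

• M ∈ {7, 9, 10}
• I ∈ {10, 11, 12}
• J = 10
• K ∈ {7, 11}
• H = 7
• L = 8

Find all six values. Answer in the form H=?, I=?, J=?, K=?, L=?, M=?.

H=7, I=12, J=10, K=11, L=8, M=9

H has just one choice, so H = 7. Remove 7 from K, M.
J has just one choice, so J = 10. So I, M can't be 10.
That leaves K = 11. So I can't be 11.
L's domain is down to {8}, so L = 8.
M's domain is down to {9}, so M = 9.
That leaves I = 12.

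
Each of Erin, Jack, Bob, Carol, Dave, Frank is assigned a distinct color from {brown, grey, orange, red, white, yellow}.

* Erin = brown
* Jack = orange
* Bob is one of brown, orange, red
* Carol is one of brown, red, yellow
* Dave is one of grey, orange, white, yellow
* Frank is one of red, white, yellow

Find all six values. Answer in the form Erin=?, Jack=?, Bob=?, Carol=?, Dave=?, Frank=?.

Erin=brown, Jack=orange, Bob=red, Carol=yellow, Dave=grey, Frank=white

Erin's domain is down to {brown}, so Erin = brown. Strike brown from Bob, Carol.
Jack has just one choice, so Jack = orange. Remove orange from Bob, Dave.
Bob must be red (only option left). So Carol, Frank can't be red.
Carol's domain is down to {yellow}, so Carol = yellow. Strike yellow from Dave, Frank.
That leaves Frank = white. Strike white from Dave.
That leaves Dave = grey.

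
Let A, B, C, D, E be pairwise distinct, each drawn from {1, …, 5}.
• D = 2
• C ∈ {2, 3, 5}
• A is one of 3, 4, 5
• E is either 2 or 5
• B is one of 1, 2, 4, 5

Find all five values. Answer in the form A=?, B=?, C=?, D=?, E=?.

A=4, B=1, C=3, D=2, E=5

D must be 2 (only option left). Remove 2 from B, C, E.
E's domain is down to {5}, so E = 5. Strike 5 from A, B, C.
C must be 3 (only option left). So A can't be 3.
A must be 4 (only option left). So B can't be 4.
That leaves B = 1.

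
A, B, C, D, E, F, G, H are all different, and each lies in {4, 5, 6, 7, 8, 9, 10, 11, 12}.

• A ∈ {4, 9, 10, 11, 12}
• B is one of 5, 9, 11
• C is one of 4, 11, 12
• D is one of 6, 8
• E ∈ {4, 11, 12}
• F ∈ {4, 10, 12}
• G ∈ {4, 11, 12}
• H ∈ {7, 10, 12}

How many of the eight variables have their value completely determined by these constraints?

4

C, E, G share exactly the 3 values {4, 11, 12}; by pigeonhole those values go to them, so strike 4, 11, 12 from A, B, F, H.
F's domain is down to {10}, so F = 10. Remove 10 from A, H.
H must be 7 (only option left).
A's domain is down to {9}, so A = 9. So B can't be 9.
That leaves B = 5.
Determined: A=9, B=5, F=10, H=7. The other variables each still have more than one consistent value. That makes 4.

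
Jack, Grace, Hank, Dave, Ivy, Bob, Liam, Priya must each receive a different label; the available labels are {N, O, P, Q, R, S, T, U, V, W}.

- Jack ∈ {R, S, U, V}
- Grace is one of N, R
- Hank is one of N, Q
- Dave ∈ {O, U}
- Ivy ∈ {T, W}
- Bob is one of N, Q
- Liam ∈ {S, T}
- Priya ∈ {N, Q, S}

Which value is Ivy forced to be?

W

The 2 variables Hank and Bob are confined to {N, Q}, which locks those values in; drop them from Grace, Priya.
Grace has just one choice, so Grace = R. Eliminate R elsewhere: Jack.
That leaves Priya = S. Strike S from Jack, Liam.
Liam must be T (only option left). Strike T from Ivy.
So Ivy = W.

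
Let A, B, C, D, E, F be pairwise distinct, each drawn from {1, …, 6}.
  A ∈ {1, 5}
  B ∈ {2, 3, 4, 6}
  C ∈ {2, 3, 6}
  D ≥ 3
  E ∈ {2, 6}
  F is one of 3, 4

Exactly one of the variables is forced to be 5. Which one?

The 6 variables together cover exactly {1, 2, 3, 4, 5, 6} — 6 values for 6 variables — and 1 appears only in A's list, so A = 1.
The 5 still-open variables together cover exactly {2, 3, 4, 5, 6} — 5 values for 5 variables — and 5 appears only in D's list, so D = 5.

D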